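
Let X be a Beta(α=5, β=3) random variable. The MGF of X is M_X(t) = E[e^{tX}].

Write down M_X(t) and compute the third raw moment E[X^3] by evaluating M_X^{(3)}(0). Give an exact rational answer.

M_X(t) = ₁F₁(5; 8; t)
dM/dt = 5*₁F₁(6; 9; t)/8
d^2M/dt^2 = 5*₁F₁(7; 10; t)/12
d^3M/dt^3 = 7*₁F₁(8; 11; t)/24

E[X^3] = d^3M/dt^3 |_{t=0} = 7/24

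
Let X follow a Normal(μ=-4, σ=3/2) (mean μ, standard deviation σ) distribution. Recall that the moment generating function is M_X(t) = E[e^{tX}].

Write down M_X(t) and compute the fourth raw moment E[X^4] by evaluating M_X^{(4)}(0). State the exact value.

E[X^4] = D^4[M](0) = 7795/16

M_X(t) = e^(9*t^2/8 - 4*t)
D^4[M](t) = (6561*t^4*e^(9*t^2/8) - 46656*t^3*e^(9*t^2/8) + 141912*t^2*e^(9*t^2/8) - 209664*t*e^(9*t^2/8) + 124720*e^(9*t^2/8))*e^(-4*t)/256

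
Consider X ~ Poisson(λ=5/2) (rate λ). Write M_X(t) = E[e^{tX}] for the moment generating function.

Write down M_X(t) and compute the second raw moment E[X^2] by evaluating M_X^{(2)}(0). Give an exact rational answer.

E[X^2] = d^2M/dt^2 |_{t=0} = 35/4

M_X(t) = e^(5*e^(t)/2 - 5/2)
dM/dt = 5*e^(-5/2)*e^(t)*e^(5*e^(t)/2)/2
d^2M/dt^2 = (25*e^(2*t)*e^(5*e^(t)/2) + 10*e^(t)*e^(5*e^(t)/2))*e^(-5/2)/4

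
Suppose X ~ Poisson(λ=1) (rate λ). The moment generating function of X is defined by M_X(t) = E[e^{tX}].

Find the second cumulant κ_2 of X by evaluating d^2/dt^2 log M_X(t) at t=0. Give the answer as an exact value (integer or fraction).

M_X(t) = e^(e^(t) - 1)
K_X(t) = log M_X(t) = e^(t) - 1
dK/dt = e^(t)
d^2K/dt^2 = e^(t)

κ_2 = d^2K/dt^2 |_{t=0} = 1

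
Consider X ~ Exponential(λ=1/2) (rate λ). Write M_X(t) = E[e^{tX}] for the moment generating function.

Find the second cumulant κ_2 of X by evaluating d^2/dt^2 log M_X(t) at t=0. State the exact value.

κ_2 = K^(2)(0) = 4

M_X(t) = 1/(2*(1/2 - t))
K_X(t) = log M_X(t) = -log(1/2 - t) - log(2)
K^(2)(t) = 4/(4*t^2 - 4*t + 1)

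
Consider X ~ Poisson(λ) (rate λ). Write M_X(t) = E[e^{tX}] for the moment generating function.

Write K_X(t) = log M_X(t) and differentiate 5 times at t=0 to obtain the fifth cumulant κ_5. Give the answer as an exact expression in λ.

M_X(t) = e^(λ*(e^(t) - 1))
K_X(t) = log M_X(t) = λ*(e^(t) - 1)
K^(5)(t) = λ*e^(t)

κ_5 = K^(5)(0) = λ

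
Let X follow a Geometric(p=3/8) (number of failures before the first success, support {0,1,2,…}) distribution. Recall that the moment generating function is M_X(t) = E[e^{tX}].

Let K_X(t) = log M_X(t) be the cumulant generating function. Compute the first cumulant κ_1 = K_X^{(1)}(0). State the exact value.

M_X(t) = 3/(8*(1 - 5*e^(t)/8))
K_X(t) = log M_X(t) = -log(1 - 5*e^(t)/8) - 3*log(2) + log(3)
D[K](t) = -5*e^(t)/(5*e^(t) - 8)

κ_1 = D[K](0) = 5/3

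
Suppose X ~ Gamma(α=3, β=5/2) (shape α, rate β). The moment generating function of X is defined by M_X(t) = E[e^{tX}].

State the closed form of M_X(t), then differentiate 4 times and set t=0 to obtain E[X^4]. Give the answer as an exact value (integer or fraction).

M_X(t) = 125/(8*(5/2 - t)^3)
D^4[M](t) = -720000/(128*t^7 - 2240*t^6 + 16800*t^5 - 70000*t^4 + 175000*t^3 - 262500*t^2 + 218750*t - 78125)

E[X^4] = D^4[M](0) = 1152/125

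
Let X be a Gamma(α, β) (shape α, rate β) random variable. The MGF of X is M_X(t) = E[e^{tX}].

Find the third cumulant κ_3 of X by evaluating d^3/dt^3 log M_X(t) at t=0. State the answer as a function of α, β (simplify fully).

κ_3 = D^3[K](0) = 2*α/β^3

M_X(t) = (β/(β - t))^α
K_X(t) = log M_X(t) = α*(log(β) - log(β - t))
D^3[K](t) = -2*α/(-β^3 + 3*β^2*t - 3*β*t^2 + t^3)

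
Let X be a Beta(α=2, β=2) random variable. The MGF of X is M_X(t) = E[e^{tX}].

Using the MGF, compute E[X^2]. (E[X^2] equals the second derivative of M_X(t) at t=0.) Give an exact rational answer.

M_X(t) = ₁F₁(2; 4; t)
D^2[M](t) = 3*₁F₁(4; 6; t)/10

E[X^2] = D^2[M](0) = 3/10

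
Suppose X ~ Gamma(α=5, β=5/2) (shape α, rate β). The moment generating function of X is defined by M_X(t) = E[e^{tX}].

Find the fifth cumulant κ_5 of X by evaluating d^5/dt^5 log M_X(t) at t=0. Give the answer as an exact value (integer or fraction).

M_X(t) = 3125/(32*(5/2 - t)^5)
K_X(t) = log M_X(t) = -5*log(5/2 - t) - 5*log(2) + 5*log(5)
D^5[K](t) = -3840/(32*t^5 - 400*t^4 + 2000*t^3 - 5000*t^2 + 6250*t - 3125)

κ_5 = D^5[K](0) = 768/625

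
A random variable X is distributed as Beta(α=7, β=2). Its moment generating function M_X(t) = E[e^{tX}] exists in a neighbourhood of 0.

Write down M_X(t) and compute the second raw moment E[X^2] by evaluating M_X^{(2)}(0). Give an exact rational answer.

M_X(t) = ₁F₁(7; 9; t)
dM/dt = 7*₁F₁(8; 10; t)/9
d^2M/dt^2 = 28*₁F₁(9; 11; t)/45

E[X^2] = d^2M/dt^2 |_{t=0} = 28/45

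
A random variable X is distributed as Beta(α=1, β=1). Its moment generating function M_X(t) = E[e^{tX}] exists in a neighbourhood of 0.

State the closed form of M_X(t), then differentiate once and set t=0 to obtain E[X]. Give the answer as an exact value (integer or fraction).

E[X] = M′(0) = 1/2

M_X(t) = ₁F₁(1; 2; t)
M′(t) = ₁F₁(2; 3; t)/2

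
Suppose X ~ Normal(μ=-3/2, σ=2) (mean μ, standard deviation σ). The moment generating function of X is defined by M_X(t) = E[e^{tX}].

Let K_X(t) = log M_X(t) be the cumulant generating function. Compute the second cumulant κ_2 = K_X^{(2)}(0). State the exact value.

M_X(t) = e^(2*t^2 - 3*t/2)
K_X(t) = log M_X(t) = 2*t^2 - 3*t/2
K′(t) = 4*t - 3/2
K′′(t) = 4

κ_2 = K′′(0) = 4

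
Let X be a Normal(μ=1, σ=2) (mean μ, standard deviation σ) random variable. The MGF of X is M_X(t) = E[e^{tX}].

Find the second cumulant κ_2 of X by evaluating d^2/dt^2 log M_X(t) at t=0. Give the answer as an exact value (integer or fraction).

κ_2 = d^2K/dt^2 |_{t=0} = 4

M_X(t) = e^(2*t^2 + t)
K_X(t) = log M_X(t) = 2*t^2 + t
dK/dt = 4*t + 1
d^2K/dt^2 = 4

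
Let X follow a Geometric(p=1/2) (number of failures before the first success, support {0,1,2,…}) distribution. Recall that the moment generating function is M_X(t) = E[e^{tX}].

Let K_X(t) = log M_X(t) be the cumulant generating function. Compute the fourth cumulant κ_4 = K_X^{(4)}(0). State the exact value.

M_X(t) = 1/(2*(1 - e^(t)/2))
K_X(t) = log M_X(t) = -log(1 - e^(t)/2) - log(2)
K^(4)(t) = (2*e^(3*t) + 16*e^(2*t) + 8*e^(t))/(e^(4*t) - 8*e^(3*t) + 24*e^(2*t) - 32*e^(t) + 16)

κ_4 = K^(4)(0) = 26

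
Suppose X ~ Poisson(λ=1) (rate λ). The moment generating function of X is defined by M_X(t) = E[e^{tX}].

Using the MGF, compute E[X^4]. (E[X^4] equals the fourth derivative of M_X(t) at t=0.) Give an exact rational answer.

E[X^4] = D^4[M](0) = 15

M_X(t) = e^(e^(t) - 1)
D^4[M](t) = (e^(4*t)*e^(e^(t)) + 6*e^(3*t)*e^(e^(t)) + 7*e^(2*t)*e^(e^(t)) + e^(t)*e^(e^(t)))*e^(-1)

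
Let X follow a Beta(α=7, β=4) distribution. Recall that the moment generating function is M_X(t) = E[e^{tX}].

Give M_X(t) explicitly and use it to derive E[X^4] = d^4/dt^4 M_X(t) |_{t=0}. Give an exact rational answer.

E[X^4] = M′′′′(0) = 30/143

M_X(t) = ₁F₁(7; 11; t)
M′(t) = 7*₁F₁(8; 12; t)/11
M′′(t) = 14*₁F₁(9; 13; t)/33
M′′′(t) = 42*₁F₁(10; 14; t)/143
M′′′′(t) = 30*₁F₁(11; 15; t)/143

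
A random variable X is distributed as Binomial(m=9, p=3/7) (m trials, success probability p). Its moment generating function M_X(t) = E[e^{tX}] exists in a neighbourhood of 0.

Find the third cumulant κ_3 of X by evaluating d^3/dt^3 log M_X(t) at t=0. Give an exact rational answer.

M_X(t) = (3*e^(t)/7 + 4/7)^9
K_X(t) = log M_X(t) = 9*log(3*e^(t)/7 + 4/7)
K′(t) = 27*e^(t)/(3*e^(t) + 4)
K′′(t) = 108*e^(t)/(9*e^(2*t) + 24*e^(t) + 16)
K′′′(t) = (-324*e^(2*t) + 432*e^(t))/(27*e^(3*t) + 108*e^(2*t) + 144*e^(t) + 64)

κ_3 = K′′′(0) = 108/343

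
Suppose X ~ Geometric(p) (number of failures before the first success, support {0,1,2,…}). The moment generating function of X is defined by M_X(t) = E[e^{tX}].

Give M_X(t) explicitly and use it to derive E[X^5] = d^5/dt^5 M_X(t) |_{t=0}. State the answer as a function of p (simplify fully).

E[X^5] = M^(5)(0) = -1 + 31/p - 180/p^2 + 390/p^3 - 360/p^4 + 120/p^5

M_X(t) = p/(-(1 - p)*e^(t) + 1)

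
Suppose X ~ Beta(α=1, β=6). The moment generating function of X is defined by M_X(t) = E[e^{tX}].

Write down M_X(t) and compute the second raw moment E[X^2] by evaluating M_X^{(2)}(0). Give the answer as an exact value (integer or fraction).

M_X(t) = ₁F₁(1; 7; t)
M′(t) = ₁F₁(2; 8; t)/7
M′′(t) = ₁F₁(3; 9; t)/28

E[X^2] = M′′(0) = 1/28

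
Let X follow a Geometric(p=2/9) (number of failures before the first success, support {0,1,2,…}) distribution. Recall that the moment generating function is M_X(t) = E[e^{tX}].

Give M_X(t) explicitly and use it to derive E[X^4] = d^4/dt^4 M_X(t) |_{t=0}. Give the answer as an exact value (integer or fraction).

E[X^4] = M′′′′(0) = 5320

M_X(t) = 2/(9*(1 - 7*e^(t)/9))
M′(t) = 14*e^(t)/(49*e^(2*t) - 126*e^(t) + 81)
M′′(t) = (-98*e^(2*t) - 126*e^(t))/(343*e^(3*t) - 1323*e^(2*t) + 1701*e^(t) - 729)
M′′′(t) = (686*e^(3*t) + 3528*e^(2*t) + 1134*e^(t))/(2401*e^(4*t) - 12348*e^(3*t) + 23814*e^(2*t) - 20412*e^(t) + 6561)
M′′′′(t) = (-4802*e^(4*t) - 67914*e^(3*t) - 87318*e^(2*t) - 10206*e^(t))/(16807*e^(5*t) - 108045*e^(4*t) + 277830*e^(3*t) - 357210*e^(2*t) + 229635*e^(t) - 59049)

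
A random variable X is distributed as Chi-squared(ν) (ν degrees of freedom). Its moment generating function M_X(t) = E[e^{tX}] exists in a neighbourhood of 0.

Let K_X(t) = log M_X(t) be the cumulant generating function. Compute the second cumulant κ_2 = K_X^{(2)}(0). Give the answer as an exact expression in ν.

M_X(t) = (1 - 2*t)^(-ν/2)
K_X(t) = log M_X(t) = -ν*log(1 - 2*t)/2
K^(2)(t) = 2*ν/(4*t^2 - 4*t + 1)

κ_2 = K^(2)(0) = 2*ν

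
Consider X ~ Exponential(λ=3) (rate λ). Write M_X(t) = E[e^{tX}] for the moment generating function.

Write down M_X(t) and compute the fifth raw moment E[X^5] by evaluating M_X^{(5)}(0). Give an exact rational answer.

E[X^5] = M′′′′′(0) = 40/81

M_X(t) = 3/(3 - t)
M′(t) = 3/(t^2 - 6*t + 9)
M′′(t) = -6/(t^3 - 9*t^2 + 27*t - 27)
M′′′(t) = 18/(t^4 - 12*t^3 + 54*t^2 - 108*t + 81)
M′′′′(t) = -72/(t^5 - 15*t^4 + 90*t^3 - 270*t^2 + 405*t - 243)
M′′′′′(t) = 360/(t^6 - 18*t^5 + 135*t^4 - 540*t^3 + 1215*t^2 - 1458*t + 729)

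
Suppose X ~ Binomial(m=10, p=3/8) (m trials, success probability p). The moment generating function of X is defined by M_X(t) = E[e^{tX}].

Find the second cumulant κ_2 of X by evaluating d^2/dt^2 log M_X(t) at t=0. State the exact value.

κ_2 = K′′(0) = 75/32

M_X(t) = (3*e^(t)/8 + 5/8)^10
K_X(t) = log M_X(t) = 10*log(3*e^(t)/8 + 5/8)
K′(t) = 30*e^(t)/(3*e^(t) + 5)
K′′(t) = 150*e^(t)/(9*e^(2*t) + 30*e^(t) + 25)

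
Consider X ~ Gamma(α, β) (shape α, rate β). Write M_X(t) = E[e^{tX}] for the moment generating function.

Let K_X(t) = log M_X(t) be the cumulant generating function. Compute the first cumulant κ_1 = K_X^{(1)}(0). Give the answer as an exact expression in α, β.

M_X(t) = (β/(β - t))^α
K_X(t) = log M_X(t) = α*(log(β) - log(β - t))
D[K](t) = -α/(-β + t)

κ_1 = D[K](0) = α/β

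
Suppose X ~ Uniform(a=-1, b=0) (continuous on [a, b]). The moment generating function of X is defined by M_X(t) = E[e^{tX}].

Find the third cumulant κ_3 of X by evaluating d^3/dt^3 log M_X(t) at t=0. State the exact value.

M_X(t) = (1 - e^(-t))/t
K_X(t) = log M_X(t) = -log(t) + log(1 - e^(-t))
K^(3)(t) = (t^3*e^(2*t) + t^3*e^(t) - 2*e^(3*t) + 6*e^(2*t) - 6*e^(t) + 2)/(t^3*e^(3*t) - 3*t^3*e^(2*t) + 3*t^3*e^(t) - t^3)

κ_3 = K^(3)(0) = 0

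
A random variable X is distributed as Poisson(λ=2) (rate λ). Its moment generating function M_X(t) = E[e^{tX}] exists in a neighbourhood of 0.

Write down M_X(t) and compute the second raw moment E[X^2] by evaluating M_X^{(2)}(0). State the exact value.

E[X^2] = d^2M/dt^2 |_{t=0} = 6

M_X(t) = e^(2*e^(t) - 2)
dM/dt = 2*e^(-2)*e^(t)*e^(2*e^(t))
d^2M/dt^2 = (4*e^(2*t)*e^(2*e^(t)) + 2*e^(t)*e^(2*e^(t)))*e^(-2)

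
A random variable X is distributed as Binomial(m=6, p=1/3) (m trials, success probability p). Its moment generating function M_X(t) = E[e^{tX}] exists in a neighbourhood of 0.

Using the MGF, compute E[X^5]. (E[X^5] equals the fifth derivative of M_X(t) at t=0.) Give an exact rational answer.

M_X(t) = (e^(t)/3 + 2/3)^6
dM/dt = 2*e^(6*t)/243 + 20*e^(5*t)/243 + 80*e^(4*t)/243 + 160*e^(3*t)/243 + 160*e^(2*t)/243 + 64*e^(t)/243
d^2M/dt^2 = 4*e^(6*t)/81 + 100*e^(5*t)/243 + 320*e^(4*t)/243 + 160*e^(3*t)/81 + 320*e^(2*t)/243 + 64*e^(t)/243
d^3M/dt^3 = 8*e^(6*t)/27 + 500*e^(5*t)/243 + 1280*e^(4*t)/243 + 160*e^(3*t)/27 + 640*e^(2*t)/243 + 64*e^(t)/243
d^4M/dt^4 = 16*e^(6*t)/9 + 2500*e^(5*t)/243 + 5120*e^(4*t)/243 + 160*e^(3*t)/9 + 1280*e^(2*t)/243 + 64*e^(t)/243
d^5M/dt^5 = 32*e^(6*t)/3 + 12500*e^(5*t)/243 + 20480*e^(4*t)/243 + 160*e^(3*t)/3 + 2560*e^(2*t)/243 + 64*e^(t)/243

E[X^5] = d^5M/dt^5 |_{t=0} = 5684/27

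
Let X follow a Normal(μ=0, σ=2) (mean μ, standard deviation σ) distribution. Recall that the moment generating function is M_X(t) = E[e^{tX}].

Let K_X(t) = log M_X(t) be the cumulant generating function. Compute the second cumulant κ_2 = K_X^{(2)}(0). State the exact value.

κ_2 = D^2[K](0) = 4

M_X(t) = e^(2*t^2)
K_X(t) = log M_X(t) = 2*t^2
D^2[K](t) = 4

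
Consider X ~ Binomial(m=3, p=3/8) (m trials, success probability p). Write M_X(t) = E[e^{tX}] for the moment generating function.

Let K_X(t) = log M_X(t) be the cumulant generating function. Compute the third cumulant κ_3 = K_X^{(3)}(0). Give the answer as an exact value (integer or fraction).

M_X(t) = (3*e^(t)/8 + 5/8)^3
K_X(t) = log M_X(t) = 3*log(3*e^(t)/8 + 5/8)
D^3[K](t) = (-135*e^(2*t) + 225*e^(t))/(27*e^(3*t) + 135*e^(2*t) + 225*e^(t) + 125)

κ_3 = D^3[K](0) = 45/256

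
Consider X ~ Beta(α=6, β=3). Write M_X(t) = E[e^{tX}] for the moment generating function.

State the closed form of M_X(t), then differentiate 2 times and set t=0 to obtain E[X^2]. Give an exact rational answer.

E[X^2] = d^2M/dt^2 |_{t=0} = 7/15

M_X(t) = ₁F₁(6; 9; t)
dM/dt = 2*₁F₁(7; 10; t)/3
d^2M/dt^2 = 7*₁F₁(8; 11; t)/15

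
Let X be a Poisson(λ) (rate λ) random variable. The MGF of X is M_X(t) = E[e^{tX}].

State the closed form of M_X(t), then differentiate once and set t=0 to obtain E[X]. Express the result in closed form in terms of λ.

M_X(t) = e^(λ*(e^(t) - 1))
M^(1)(t) = λ*e^(-λ)*e^(t)*e^(λ*e^(t))

E[X] = M^(1)(0) = λ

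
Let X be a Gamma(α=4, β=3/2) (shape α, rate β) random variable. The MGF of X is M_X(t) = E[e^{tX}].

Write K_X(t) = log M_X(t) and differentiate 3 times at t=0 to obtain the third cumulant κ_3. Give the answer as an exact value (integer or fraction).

M_X(t) = 81/(16*(3/2 - t)^4)
K_X(t) = log M_X(t) = -4*log(3/2 - t) - 4*log(2) + 4*log(3)
K^(3)(t) = -64/(8*t^3 - 36*t^2 + 54*t - 27)

κ_3 = K^(3)(0) = 64/27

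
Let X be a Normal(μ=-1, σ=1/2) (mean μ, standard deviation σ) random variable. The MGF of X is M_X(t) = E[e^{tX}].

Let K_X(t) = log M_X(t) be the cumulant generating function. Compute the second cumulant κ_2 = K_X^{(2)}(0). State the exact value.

M_X(t) = e^(t^2/8 - t)
K_X(t) = log M_X(t) = t^2/8 - t
D^2[K](t) = 1/4

κ_2 = D^2[K](0) = 1/4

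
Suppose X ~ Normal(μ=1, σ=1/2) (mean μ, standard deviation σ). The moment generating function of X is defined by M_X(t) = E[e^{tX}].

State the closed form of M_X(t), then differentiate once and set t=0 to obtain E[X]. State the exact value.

E[X] = D[M](0) = 1

M_X(t) = e^(t^2/8 + t)
D[M](t) = t*e^(t)*e^(t^2/8)/4 + e^(t)*e^(t^2/8)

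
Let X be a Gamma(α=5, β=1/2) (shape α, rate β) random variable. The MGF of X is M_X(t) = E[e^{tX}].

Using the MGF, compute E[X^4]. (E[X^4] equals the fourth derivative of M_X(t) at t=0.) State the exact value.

M_X(t) = 1/(32*(1/2 - t)^5)
M^(4)(t) = -26880/(512*t^9 - 2304*t^8 + 4608*t^7 - 5376*t^6 + 4032*t^5 - 2016*t^4 + 672*t^3 - 144*t^2 + 18*t - 1)

E[X^4] = M^(4)(0) = 26880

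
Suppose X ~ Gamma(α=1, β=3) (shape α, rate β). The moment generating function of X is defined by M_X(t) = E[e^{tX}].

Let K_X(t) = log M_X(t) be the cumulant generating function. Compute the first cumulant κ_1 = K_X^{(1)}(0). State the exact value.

M_X(t) = 3/(3 - t)
K_X(t) = log M_X(t) = -log(3 - t) + log(3)
K^(1)(t) = -1/(t - 3)

κ_1 = K^(1)(0) = 1/3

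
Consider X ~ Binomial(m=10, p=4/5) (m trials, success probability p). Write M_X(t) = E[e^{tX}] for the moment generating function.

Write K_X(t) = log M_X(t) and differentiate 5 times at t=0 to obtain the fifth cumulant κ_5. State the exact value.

M_X(t) = (4*e^(t)/5 + 1/5)^10
K_X(t) = log M_X(t) = 10*log(4*e^(t)/5 + 1/5)
K^(5)(t) = (-2560*e^(4*t) + 7040*e^(3*t) - 1760*e^(2*t) + 40*e^(t))/(1024*e^(5*t) + 1280*e^(4*t) + 640*e^(3*t) + 160*e^(2*t) + 20*e^(t) + 1)

κ_5 = K^(5)(0) = 552/625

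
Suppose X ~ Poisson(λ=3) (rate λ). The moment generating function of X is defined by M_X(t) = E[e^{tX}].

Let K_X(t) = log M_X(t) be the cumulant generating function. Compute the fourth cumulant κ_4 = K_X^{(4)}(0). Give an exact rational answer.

κ_4 = K^(4)(0) = 3

M_X(t) = e^(3*e^(t) - 3)
K_X(t) = log M_X(t) = 3*e^(t) - 3
K^(4)(t) = 3*e^(t)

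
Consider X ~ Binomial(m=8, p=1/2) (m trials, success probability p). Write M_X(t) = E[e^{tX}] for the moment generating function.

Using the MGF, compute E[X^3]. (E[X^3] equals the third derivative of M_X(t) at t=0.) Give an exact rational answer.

M_X(t) = (e^(t)/2 + 1/2)^8
M′(t) = e^(8*t)/32 + 7*e^(7*t)/32 + 21*e^(6*t)/32 + 35*e^(5*t)/32 + 35*e^(4*t)/32 + 21*e^(3*t)/32 + 7*e^(2*t)/32 + e^(t)/32
M′′(t) = e^(8*t)/4 + 49*e^(7*t)/32 + 63*e^(6*t)/16 + 175*e^(5*t)/32 + 35*e^(4*t)/8 + 63*e^(3*t)/32 + 7*e^(2*t)/16 + e^(t)/32
M′′′(t) = 2*e^(8*t) + 343*e^(7*t)/32 + 189*e^(6*t)/8 + 875*e^(5*t)/32 + 35*e^(4*t)/2 + 189*e^(3*t)/32 + 7*e^(2*t)/8 + e^(t)/32

E[X^3] = M′′′(0) = 88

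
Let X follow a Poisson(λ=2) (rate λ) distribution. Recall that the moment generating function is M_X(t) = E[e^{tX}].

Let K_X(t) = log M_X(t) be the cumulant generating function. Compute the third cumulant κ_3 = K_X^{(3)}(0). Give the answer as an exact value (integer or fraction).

M_X(t) = e^(2*e^(t) - 2)
K_X(t) = log M_X(t) = 2*e^(t) - 2
dK/dt = 2*e^(t)
d^2K/dt^2 = 2*e^(t)
d^3K/dt^3 = 2*e^(t)

κ_3 = d^3K/dt^3 |_{t=0} = 2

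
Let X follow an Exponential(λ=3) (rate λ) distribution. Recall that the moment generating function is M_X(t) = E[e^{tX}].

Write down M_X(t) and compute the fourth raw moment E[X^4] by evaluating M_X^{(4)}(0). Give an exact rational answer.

E[X^4] = D^4[M](0) = 8/27

M_X(t) = 3/(3 - t)
D^4[M](t) = -72/(t^5 - 15*t^4 + 90*t^3 - 270*t^2 + 405*t - 243)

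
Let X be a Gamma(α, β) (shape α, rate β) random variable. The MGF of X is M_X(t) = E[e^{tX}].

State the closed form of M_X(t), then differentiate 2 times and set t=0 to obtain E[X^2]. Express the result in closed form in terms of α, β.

E[X^2] = M^(2)(0) = α*(α + 1)/β^2

M_X(t) = (β/(β - t))^α
M^(2)(t) = (α^2*β^α*(1/(β - t))^α + α*β^α*(1/(β - t))^α)/(β^2 - 2*β*t + t^2)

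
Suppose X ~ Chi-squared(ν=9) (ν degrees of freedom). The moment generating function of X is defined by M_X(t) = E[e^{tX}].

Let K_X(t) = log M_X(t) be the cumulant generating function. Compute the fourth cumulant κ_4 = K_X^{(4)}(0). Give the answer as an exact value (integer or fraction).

κ_4 = K^(4)(0) = 432

M_X(t) = (1 - 2*t)^(-9/2)
K_X(t) = log M_X(t) = -9*log(1 - 2*t)/2
K^(4)(t) = 432/(16*t^4 - 32*t^3 + 24*t^2 - 8*t + 1)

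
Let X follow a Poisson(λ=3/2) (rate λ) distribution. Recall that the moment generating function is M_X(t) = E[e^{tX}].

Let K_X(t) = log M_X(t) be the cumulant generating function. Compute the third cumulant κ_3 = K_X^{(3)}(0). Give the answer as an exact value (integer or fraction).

M_X(t) = e^(3*e^(t)/2 - 3/2)
K_X(t) = log M_X(t) = 3*e^(t)/2 - 3/2
dK/dt = 3*e^(t)/2
d^2K/dt^2 = 3*e^(t)/2
d^3K/dt^3 = 3*e^(t)/2

κ_3 = d^3K/dt^3 |_{t=0} = 3/2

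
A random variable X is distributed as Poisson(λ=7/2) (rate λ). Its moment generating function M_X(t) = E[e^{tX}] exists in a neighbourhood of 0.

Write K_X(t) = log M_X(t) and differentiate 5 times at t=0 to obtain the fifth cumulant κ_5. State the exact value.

κ_5 = D^5[K](0) = 7/2

M_X(t) = e^(7*e^(t)/2 - 7/2)
K_X(t) = log M_X(t) = 7*e^(t)/2 - 7/2
D^5[K](t) = 7*e^(t)/2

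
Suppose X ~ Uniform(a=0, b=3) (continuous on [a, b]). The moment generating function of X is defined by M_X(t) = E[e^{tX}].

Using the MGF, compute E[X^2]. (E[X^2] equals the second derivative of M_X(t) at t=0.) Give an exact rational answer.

E[X^2] = M^(2)(0) = 3

M_X(t) = (e^(3*t) - 1)/(3*t)
M^(2)(t) = (9*t^2*e^(3*t) - 6*t*e^(3*t) + 2*e^(3*t) - 2)/(3*t^3)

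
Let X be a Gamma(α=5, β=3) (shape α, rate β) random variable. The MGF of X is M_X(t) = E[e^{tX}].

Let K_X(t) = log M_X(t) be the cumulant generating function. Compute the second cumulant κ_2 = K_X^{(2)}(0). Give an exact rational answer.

κ_2 = K^(2)(0) = 5/9

M_X(t) = 243/(3 - t)^5
K_X(t) = log M_X(t) = -5*log(3 - t) + 5*log(3)
K^(2)(t) = 5/(t^2 - 6*t + 9)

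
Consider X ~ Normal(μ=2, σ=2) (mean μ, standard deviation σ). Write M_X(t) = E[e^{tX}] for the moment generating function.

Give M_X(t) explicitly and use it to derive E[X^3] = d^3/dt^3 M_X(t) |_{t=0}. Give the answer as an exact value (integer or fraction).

M_X(t) = e^(2*t^2 + 2*t)
M′(t) = 4*t*e^(2*t)*e^(2*t^2) + 2*e^(2*t)*e^(2*t^2)
M′′(t) = 16*t^2*e^(2*t)*e^(2*t^2) + 16*t*e^(2*t)*e^(2*t^2) + 8*e^(2*t)*e^(2*t^2)
M′′′(t) = 64*t^3*e^(2*t)*e^(2*t^2) + 96*t^2*e^(2*t)*e^(2*t^2) + 96*t*e^(2*t)*e^(2*t^2) + 32*e^(2*t)*e^(2*t^2)

E[X^3] = M′′′(0) = 32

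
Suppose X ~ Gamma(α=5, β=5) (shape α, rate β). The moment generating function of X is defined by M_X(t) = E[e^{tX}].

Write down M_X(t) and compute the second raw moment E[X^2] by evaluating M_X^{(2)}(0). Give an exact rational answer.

E[X^2] = M′′(0) = 6/5

M_X(t) = 3125/(5 - t)^5
M′(t) = 15625/(t^6 - 30*t^5 + 375*t^4 - 2500*t^3 + 9375*t^2 - 18750*t + 15625)
M′′(t) = -93750/(t^7 - 35*t^6 + 525*t^5 - 4375*t^4 + 21875*t^3 - 65625*t^2 + 109375*t - 78125)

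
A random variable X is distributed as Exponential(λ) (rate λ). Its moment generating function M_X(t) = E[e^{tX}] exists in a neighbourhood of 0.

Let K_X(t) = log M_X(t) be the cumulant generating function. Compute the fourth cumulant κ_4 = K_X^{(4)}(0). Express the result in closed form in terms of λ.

M_X(t) = λ/(λ - t)
K_X(t) = log M_X(t) = log(λ) - log(λ - t)
dK/dt = -1/(-λ + t)
d^2K/dt^2 = 1/(λ^2 - 2*λ*t + t^2)
d^3K/dt^3 = -2/(-λ^3 + 3*λ^2*t - 3*λ*t^2 + t^3)
d^4K/dt^4 = 6/(λ^4 - 4*λ^3*t + 6*λ^2*t^2 - 4*λ*t^3 + t^4)

κ_4 = d^4K/dt^4 |_{t=0} = 6/λ^4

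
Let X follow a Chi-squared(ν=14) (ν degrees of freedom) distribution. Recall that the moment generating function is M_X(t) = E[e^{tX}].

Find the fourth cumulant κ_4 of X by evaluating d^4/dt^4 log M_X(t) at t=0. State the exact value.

κ_4 = K′′′′(0) = 672

M_X(t) = (1 - 2*t)^(-7)
K_X(t) = log M_X(t) = -7*log(1 - 2*t)
K′(t) = -14/(2*t - 1)
K′′(t) = 28/(4*t^2 - 4*t + 1)
K′′′(t) = -112/(8*t^3 - 12*t^2 + 6*t - 1)
K′′′′(t) = 672/(16*t^4 - 32*t^3 + 24*t^2 - 8*t + 1)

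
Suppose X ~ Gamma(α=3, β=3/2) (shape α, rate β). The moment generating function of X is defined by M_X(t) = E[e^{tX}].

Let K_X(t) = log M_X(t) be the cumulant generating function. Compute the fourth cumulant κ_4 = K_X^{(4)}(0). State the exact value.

M_X(t) = 27/(8*(3/2 - t)^3)
K_X(t) = log M_X(t) = -3*log(3/2 - t) - 3*log(2) + 3*log(3)
K′(t) = -6/(2*t - 3)
K′′(t) = 12/(4*t^2 - 12*t + 9)
K′′′(t) = -48/(8*t^3 - 36*t^2 + 54*t - 27)
K′′′′(t) = 288/(16*t^4 - 96*t^3 + 216*t^2 - 216*t + 81)

κ_4 = K′′′′(0) = 32/9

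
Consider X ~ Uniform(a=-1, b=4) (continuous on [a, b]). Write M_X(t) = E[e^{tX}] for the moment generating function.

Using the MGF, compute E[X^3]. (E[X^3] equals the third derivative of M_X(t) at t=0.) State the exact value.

M_X(t) = (e^(4*t) - e^(-t))/(5*t)
M′(t) = (4*t*e^(5*t) + t - e^(5*t) + 1)*e^(-t)/(5*t^2)
M′′(t) = (16*t^2*e^(5*t) - t^2 - 8*t*e^(5*t) - 2*t + 2*e^(5*t) - 2)*e^(-t)/(5*t^3)
M′′′(t) = (64*t^3*e^(5*t) + t^3 - 48*t^2*e^(5*t) + 3*t^2 + 24*t*e^(5*t) + 6*t - 6*e^(5*t) + 6)*e^(-t)/(5*t^4)

E[X^3] = M′′′(0) = 51/4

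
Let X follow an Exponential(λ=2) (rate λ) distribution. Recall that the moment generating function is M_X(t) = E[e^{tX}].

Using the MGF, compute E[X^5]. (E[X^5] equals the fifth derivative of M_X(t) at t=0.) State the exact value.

E[X^5] = D^5[M](0) = 15/4

M_X(t) = 2/(2 - t)
D^5[M](t) = 240/(t^6 - 12*t^5 + 60*t^4 - 160*t^3 + 240*t^2 - 192*t + 64)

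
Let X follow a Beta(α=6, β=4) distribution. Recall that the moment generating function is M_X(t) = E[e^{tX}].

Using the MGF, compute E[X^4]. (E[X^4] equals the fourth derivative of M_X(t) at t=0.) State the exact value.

M_X(t) = ₁F₁(6; 10; t)
dM/dt = 3*₁F₁(7; 11; t)/5
d^2M/dt^2 = 21*₁F₁(8; 12; t)/55
d^3M/dt^3 = 14*₁F₁(9; 13; t)/55
d^4M/dt^4 = 126*₁F₁(10; 14; t)/715

E[X^4] = d^4M/dt^4 |_{t=0} = 126/715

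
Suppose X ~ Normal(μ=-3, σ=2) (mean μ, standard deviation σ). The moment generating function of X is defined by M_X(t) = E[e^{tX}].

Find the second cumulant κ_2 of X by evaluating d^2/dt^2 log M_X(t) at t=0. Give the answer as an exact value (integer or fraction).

κ_2 = K^(2)(0) = 4

M_X(t) = e^(2*t^2 - 3*t)
K_X(t) = log M_X(t) = 2*t^2 - 3*t
K^(2)(t) = 4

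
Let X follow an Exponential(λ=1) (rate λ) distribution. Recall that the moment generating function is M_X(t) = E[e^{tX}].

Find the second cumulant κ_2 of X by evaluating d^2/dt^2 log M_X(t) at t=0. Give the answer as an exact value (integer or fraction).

M_X(t) = 1/(1 - t)
K_X(t) = log M_X(t) = -log(1 - t)
K′(t) = -1/(t - 1)
K′′(t) = 1/(t^2 - 2*t + 1)

κ_2 = K′′(0) = 1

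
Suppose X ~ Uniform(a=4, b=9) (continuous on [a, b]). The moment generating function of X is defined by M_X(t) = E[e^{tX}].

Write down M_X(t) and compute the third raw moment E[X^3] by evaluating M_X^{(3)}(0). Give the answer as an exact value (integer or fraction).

M_X(t) = (e^(9*t) - e^(4*t))/(5*t)
M′(t) = (9*t*e^(9*t) - 4*t*e^(4*t) - e^(9*t) + e^(4*t))/(5*t^2)
M′′(t) = (81*t^2*e^(9*t) - 16*t^2*e^(4*t) - 18*t*e^(9*t) + 8*t*e^(4*t) + 2*e^(9*t) - 2*e^(4*t))/(5*t^3)
M′′′(t) = (729*t^3*e^(9*t) - 64*t^3*e^(4*t) - 243*t^2*e^(9*t) + 48*t^2*e^(4*t) + 54*t*e^(9*t) - 24*t*e^(4*t) - 6*e^(9*t) + 6*e^(4*t))/(5*t^4)

E[X^3] = M′′′(0) = 1261/4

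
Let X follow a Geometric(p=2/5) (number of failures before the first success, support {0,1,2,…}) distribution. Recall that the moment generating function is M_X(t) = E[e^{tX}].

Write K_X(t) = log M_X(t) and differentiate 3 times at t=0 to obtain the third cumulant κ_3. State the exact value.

κ_3 = D^3[K](0) = 15

M_X(t) = 2/(5*(1 - 3*e^(t)/5))
K_X(t) = log M_X(t) = -log(1 - 3*e^(t)/5) - log(5) + log(2)
D^3[K](t) = (-45*e^(2*t) - 75*e^(t))/(27*e^(3*t) - 135*e^(2*t) + 225*e^(t) - 125)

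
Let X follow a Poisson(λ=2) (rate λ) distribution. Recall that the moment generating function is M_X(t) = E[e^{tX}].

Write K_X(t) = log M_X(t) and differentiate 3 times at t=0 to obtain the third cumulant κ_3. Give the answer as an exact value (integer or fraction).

κ_3 = d^3K/dt^3 |_{t=0} = 2

M_X(t) = e^(2*e^(t) - 2)
K_X(t) = log M_X(t) = 2*e^(t) - 2
dK/dt = 2*e^(t)
d^2K/dt^2 = 2*e^(t)
d^3K/dt^3 = 2*e^(t)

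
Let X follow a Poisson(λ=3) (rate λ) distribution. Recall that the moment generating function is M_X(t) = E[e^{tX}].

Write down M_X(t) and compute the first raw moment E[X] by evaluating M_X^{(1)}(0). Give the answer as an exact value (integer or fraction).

M_X(t) = e^(3*e^(t) - 3)
M′(t) = 3*e^(-3)*e^(t)*e^(3*e^(t))

E[X] = M′(0) = 3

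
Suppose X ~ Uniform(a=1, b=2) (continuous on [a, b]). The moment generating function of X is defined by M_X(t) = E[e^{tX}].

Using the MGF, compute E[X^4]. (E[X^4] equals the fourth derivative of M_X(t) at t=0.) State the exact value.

E[X^4] = d^4M/dt^4 |_{t=0} = 31/5

M_X(t) = (e^(2*t) - e^(t))/t
dM/dt = (2*t*e^(2*t) - t*e^(t) - e^(2*t) + e^(t))/t^2
d^2M/dt^2 = (4*t^2*e^(2*t) - t^2*e^(t) - 4*t*e^(2*t) + 2*t*e^(t) + 2*e^(2*t) - 2*e^(t))/t^3
d^3M/dt^3 = (8*t^3*e^(2*t) - t^3*e^(t) - 12*t^2*e^(2*t) + 3*t^2*e^(t) + 12*t*e^(2*t) - 6*t*e^(t) - 6*e^(2*t) + 6*e^(t))/t^4
d^4M/dt^4 = (16*t^4*e^(2*t) - t^4*e^(t) - 32*t^3*e^(2*t) + 4*t^3*e^(t) + 48*t^2*e^(2*t) - 12*t^2*e^(t) - 48*t*e^(2*t) + 24*t*e^(t) + 24*e^(2*t) - 24*e^(t))/t^5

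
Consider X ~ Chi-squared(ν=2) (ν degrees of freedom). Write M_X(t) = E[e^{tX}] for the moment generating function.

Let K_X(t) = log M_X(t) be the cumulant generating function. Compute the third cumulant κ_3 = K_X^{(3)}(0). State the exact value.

M_X(t) = 1/(1 - 2*t)
K_X(t) = log M_X(t) = -log(1 - 2*t)
K^(3)(t) = -16/(8*t^3 - 12*t^2 + 6*t - 1)

κ_3 = K^(3)(0) = 16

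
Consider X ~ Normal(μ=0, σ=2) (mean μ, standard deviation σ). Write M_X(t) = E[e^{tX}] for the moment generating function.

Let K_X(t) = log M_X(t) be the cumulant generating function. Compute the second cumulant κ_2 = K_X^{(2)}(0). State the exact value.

M_X(t) = e^(2*t^2)
K_X(t) = log M_X(t) = 2*t^2
D^2[K](t) = 4

κ_2 = D^2[K](0) = 4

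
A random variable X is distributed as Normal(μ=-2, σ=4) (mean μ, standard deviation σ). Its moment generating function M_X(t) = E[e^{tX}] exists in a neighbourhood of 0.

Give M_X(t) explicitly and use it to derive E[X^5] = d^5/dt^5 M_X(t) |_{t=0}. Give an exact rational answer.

M_X(t) = e^(8*t^2 - 2*t)
M′(t) = 16*t*e^(-2*t)*e^(8*t^2) - 2*e^(-2*t)*e^(8*t^2)
M′′(t) = (256*t^2*e^(8*t^2) - 64*t*e^(8*t^2) + 20*e^(8*t^2))*e^(-2*t)
M′′′(t) = (4096*t^3*e^(8*t^2) - 1536*t^2*e^(8*t^2) + 960*t*e^(8*t^2) - 104*e^(8*t^2))*e^(-2*t)
M′′′′(t) = (65536*t^4*e^(8*t^2) - 32768*t^3*e^(8*t^2) + 30720*t^2*e^(8*t^2) - 6656*t*e^(8*t^2) + 1168*e^(8*t^2))*e^(-2*t)
M′′′′′(t) = (1048576*t^5*e^(8*t^2) - 655360*t^4*e^(8*t^2) + 819200*t^3*e^(8*t^2) - 266240*t^2*e^(8*t^2) + 93440*t*e^(8*t^2) - 8992*e^(8*t^2))*e^(-2*t)

E[X^5] = M′′′′′(0) = -8992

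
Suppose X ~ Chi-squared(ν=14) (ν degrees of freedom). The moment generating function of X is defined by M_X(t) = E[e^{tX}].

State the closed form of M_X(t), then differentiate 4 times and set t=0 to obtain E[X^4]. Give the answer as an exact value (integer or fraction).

M_X(t) = (1 - 2*t)^(-7)
M^(4)(t) = -80640/(2048*t^11 - 11264*t^10 + 28160*t^9 - 42240*t^8 + 42240*t^7 - 29568*t^6 + 14784*t^5 - 5280*t^4 + 1320*t^3 - 220*t^2 + 22*t - 1)

E[X^4] = M^(4)(0) = 80640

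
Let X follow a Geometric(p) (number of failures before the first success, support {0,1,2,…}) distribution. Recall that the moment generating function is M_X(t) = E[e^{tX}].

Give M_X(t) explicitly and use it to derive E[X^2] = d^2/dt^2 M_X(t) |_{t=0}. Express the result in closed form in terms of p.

M_X(t) = p/(-(1 - p)*e^(t) + 1)
M′(t) = (-p^2*e^(t) + p*e^(t))/(p^2*e^(2*t) - 2*p*e^(2*t) + 2*p*e^(t) + e^(2*t) - 2*e^(t) + 1)

E[X^2] = M′′(0) = 1 - 3/p + 2/p^2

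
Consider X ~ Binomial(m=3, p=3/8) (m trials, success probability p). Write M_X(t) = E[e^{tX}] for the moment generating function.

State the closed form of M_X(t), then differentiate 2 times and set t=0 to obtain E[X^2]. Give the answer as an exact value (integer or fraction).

M_X(t) = (3*e^(t)/8 + 5/8)^3
M′(t) = 81*e^(3*t)/512 + 135*e^(2*t)/256 + 225*e^(t)/512
M′′(t) = 243*e^(3*t)/512 + 135*e^(2*t)/128 + 225*e^(t)/512

E[X^2] = M′′(0) = 63/32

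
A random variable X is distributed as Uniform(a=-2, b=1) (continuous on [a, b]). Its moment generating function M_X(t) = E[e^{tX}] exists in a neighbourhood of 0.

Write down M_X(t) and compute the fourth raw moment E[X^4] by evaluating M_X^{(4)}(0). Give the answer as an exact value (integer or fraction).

M_X(t) = (e^(t) - e^(-2*t))/(3*t)
dM/dt = (t*e^(3*t) + 2*t - e^(3*t) + 1)*e^(-2*t)/(3*t^2)
d^2M/dt^2 = (t^2*e^(3*t) - 4*t^2 - 2*t*e^(3*t) - 4*t + 2*e^(3*t) - 2)*e^(-2*t)/(3*t^3)
d^3M/dt^3 = (t^3*e^(3*t) + 8*t^3 - 3*t^2*e^(3*t) + 12*t^2 + 6*t*e^(3*t) + 12*t - 6*e^(3*t) + 6)*e^(-2*t)/(3*t^4)
d^4M/dt^4 = (t^4*e^(3*t) - 16*t^4 - 4*t^3*e^(3*t) - 32*t^3 + 12*t^2*e^(3*t) - 48*t^2 - 24*t*e^(3*t) - 48*t + 24*e^(3*t) - 24)*e^(-2*t)/(3*t^5)

E[X^4] = d^4M/dt^4 |_{t=0} = 11/5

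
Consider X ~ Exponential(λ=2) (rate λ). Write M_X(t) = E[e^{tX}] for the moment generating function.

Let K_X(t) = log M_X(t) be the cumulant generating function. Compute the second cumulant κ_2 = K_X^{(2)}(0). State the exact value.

M_X(t) = 2/(2 - t)
K_X(t) = log M_X(t) = -log(2 - t) + log(2)
K′(t) = -1/(t - 2)
K′′(t) = 1/(t^2 - 4*t + 4)

κ_2 = K′′(0) = 1/4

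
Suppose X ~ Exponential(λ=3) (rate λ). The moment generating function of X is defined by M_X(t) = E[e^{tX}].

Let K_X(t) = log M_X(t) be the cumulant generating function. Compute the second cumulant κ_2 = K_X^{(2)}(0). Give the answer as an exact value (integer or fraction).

κ_2 = K′′(0) = 1/9

M_X(t) = 3/(3 - t)
K_X(t) = log M_X(t) = -log(3 - t) + log(3)
K′(t) = -1/(t - 3)
K′′(t) = 1/(t^2 - 6*t + 9)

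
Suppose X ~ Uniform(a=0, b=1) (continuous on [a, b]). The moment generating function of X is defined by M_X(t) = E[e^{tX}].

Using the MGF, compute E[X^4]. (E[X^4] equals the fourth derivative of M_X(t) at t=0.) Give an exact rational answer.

M_X(t) = (e^(t) - 1)/t
dM/dt = (t*e^(t) - e^(t) + 1)/t^2
d^2M/dt^2 = (t^2*e^(t) - 2*t*e^(t) + 2*e^(t) - 2)/t^3
d^3M/dt^3 = (t^3*e^(t) - 3*t^2*e^(t) + 6*t*e^(t) - 6*e^(t) + 6)/t^4
d^4M/dt^4 = (t^4*e^(t) - 4*t^3*e^(t) + 12*t^2*e^(t) - 24*t*e^(t) + 24*e^(t) - 24)/t^5

E[X^4] = d^4M/dt^4 |_{t=0} = 1/5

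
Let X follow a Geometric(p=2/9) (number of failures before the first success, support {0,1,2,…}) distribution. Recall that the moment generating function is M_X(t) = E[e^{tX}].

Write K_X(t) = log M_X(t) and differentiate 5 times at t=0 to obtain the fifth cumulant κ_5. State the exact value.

κ_5 = K′′′′′(0) = 23940

M_X(t) = 2/(9*(1 - 7*e^(t)/9))
K_X(t) = log M_X(t) = -log(1 - 7*e^(t)/9) - 2*log(3) + log(2)
K′(t) = -7*e^(t)/(7*e^(t) - 9)
K′′(t) = 63*e^(t)/(49*e^(2*t) - 126*e^(t) + 81)
K′′′(t) = (-441*e^(2*t) - 567*e^(t))/(343*e^(3*t) - 1323*e^(2*t) + 1701*e^(t) - 729)
K′′′′(t) = (3087*e^(3*t) + 15876*e^(2*t) + 5103*e^(t))/(2401*e^(4*t) - 12348*e^(3*t) + 23814*e^(2*t) - 20412*e^(t) + 6561)
K′′′′′(t) = (-21609*e^(4*t) - 305613*e^(3*t) - 392931*e^(2*t) - 45927*e^(t))/(16807*e^(5*t) - 108045*e^(4*t) + 277830*e^(3*t) - 357210*e^(2*t) + 229635*e^(t) - 59049)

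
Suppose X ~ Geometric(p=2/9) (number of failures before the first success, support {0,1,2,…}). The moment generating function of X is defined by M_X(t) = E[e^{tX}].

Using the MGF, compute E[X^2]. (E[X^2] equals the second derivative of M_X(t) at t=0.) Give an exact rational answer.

M_X(t) = 2/(9*(1 - 7*e^(t)/9))
M^(2)(t) = (-98*e^(2*t) - 126*e^(t))/(343*e^(3*t) - 1323*e^(2*t) + 1701*e^(t) - 729)

E[X^2] = M^(2)(0) = 28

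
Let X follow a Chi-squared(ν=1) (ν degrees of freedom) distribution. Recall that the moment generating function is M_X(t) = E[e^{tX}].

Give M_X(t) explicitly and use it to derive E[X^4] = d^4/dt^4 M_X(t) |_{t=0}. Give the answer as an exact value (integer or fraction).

M_X(t) = 1/√(1 - 2*t)
dM/dt = -1/(2*t*√(1 - 2*t) - √(1 - 2*t))
d^2M/dt^2 = 3/(4*t^2*√(1 - 2*t) - 4*t*√(1 - 2*t) + √(1 - 2*t))
d^3M/dt^3 = -15/(8*t^3*√(1 - 2*t) - 12*t^2*√(1 - 2*t) + 6*t*√(1 - 2*t) - √(1 - 2*t))
d^4M/dt^4 = 105/(16*t^4*√(1 - 2*t) - 32*t^3*√(1 - 2*t) + 24*t^2*√(1 - 2*t) - 8*t*√(1 - 2*t) + √(1 - 2*t))

E[X^4] = d^4M/dt^4 |_{t=0} = 105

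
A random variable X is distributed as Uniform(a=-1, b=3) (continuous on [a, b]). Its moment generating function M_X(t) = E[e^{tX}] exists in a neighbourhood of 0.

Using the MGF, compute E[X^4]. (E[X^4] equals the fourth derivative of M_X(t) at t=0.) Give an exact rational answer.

E[X^4] = M′′′′(0) = 61/5

M_X(t) = (e^(3*t) - e^(-t))/(4*t)
M′(t) = (3*t*e^(4*t) + t - e^(4*t) + 1)*e^(-t)/(4*t^2)
M′′(t) = (9*t^2*e^(4*t) - t^2 - 6*t*e^(4*t) - 2*t + 2*e^(4*t) - 2)*e^(-t)/(4*t^3)
M′′′(t) = (27*t^3*e^(4*t) + t^3 - 27*t^2*e^(4*t) + 3*t^2 + 18*t*e^(4*t) + 6*t - 6*e^(4*t) + 6)*e^(-t)/(4*t^4)
M′′′′(t) = (81*t^4*e^(4*t) - t^4 - 108*t^3*e^(4*t) - 4*t^3 + 108*t^2*e^(4*t) - 12*t^2 - 72*t*e^(4*t) - 24*t + 24*e^(4*t) - 24)*e^(-t)/(4*t^5)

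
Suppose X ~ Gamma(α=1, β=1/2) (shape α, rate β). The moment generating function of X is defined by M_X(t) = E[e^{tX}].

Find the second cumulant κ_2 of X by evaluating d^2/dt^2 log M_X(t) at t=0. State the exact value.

κ_2 = D^2[K](0) = 4

M_X(t) = 1/(2*(1/2 - t))
K_X(t) = log M_X(t) = -log(1/2 - t) - log(2)
D^2[K](t) = 4/(4*t^2 - 4*t + 1)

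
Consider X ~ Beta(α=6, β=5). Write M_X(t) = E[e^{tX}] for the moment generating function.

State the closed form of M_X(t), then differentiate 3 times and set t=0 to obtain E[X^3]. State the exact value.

E[X^3] = M′′′(0) = 28/143

M_X(t) = ₁F₁(6; 11; t)
M′(t) = 6*₁F₁(7; 12; t)/11
M′′(t) = 7*₁F₁(8; 13; t)/22
M′′′(t) = 28*₁F₁(9; 14; t)/143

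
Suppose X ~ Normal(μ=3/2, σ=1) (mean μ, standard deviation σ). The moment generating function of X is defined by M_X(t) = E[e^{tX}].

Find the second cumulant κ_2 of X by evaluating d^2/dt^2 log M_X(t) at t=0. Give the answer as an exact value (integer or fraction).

M_X(t) = e^(t^2/2 + 3*t/2)
K_X(t) = log M_X(t) = t^2/2 + 3*t/2
dK/dt = t + 3/2
d^2K/dt^2 = 1

κ_2 = d^2K/dt^2 |_{t=0} = 1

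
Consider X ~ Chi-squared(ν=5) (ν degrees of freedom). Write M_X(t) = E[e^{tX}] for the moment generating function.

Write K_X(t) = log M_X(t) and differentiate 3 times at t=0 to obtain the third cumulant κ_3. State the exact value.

M_X(t) = (1 - 2*t)^(-5/2)
K_X(t) = log M_X(t) = -5*log(1 - 2*t)/2
dK/dt = -5/(2*t - 1)
d^2K/dt^2 = 10/(4*t^2 - 4*t + 1)
d^3K/dt^3 = -40/(8*t^3 - 12*t^2 + 6*t - 1)

κ_3 = d^3K/dt^3 |_{t=0} = 40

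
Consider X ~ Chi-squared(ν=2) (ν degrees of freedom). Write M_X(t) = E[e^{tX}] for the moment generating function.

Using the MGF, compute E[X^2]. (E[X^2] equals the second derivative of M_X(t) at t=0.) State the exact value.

M_X(t) = 1/(1 - 2*t)
dM/dt = 2/(4*t^2 - 4*t + 1)
d^2M/dt^2 = -8/(8*t^3 - 12*t^2 + 6*t - 1)

E[X^2] = d^2M/dt^2 |_{t=0} = 8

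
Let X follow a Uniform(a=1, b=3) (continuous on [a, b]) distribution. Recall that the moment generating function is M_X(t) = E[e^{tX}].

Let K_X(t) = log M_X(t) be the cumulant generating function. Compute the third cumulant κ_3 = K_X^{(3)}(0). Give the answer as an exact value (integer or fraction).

κ_3 = K′′′(0) = 0

M_X(t) = (e^(3*t) - e^(t))/(2*t)
K_X(t) = log M_X(t) = -log(t) + log(e^(3*t) - e^(t)) - log(2)
K′(t) = (3*t*e^(2*t) - t - e^(2*t) + 1)/(t*e^(2*t) - t)
K′′(t) = (-4*t^2*e^(2*t) + e^(4*t) - 2*e^(2*t) + 1)/(t^2*e^(4*t) - 2*t^2*e^(2*t) + t^2)
K′′′(t) = (8*t^3*e^(4*t) + 8*t^3*e^(2*t) - 2*e^(6*t) + 6*e^(4*t) - 6*e^(2*t) + 2)/(t^3*e^(6*t) - 3*t^3*e^(4*t) + 3*t^3*e^(2*t) - t^3)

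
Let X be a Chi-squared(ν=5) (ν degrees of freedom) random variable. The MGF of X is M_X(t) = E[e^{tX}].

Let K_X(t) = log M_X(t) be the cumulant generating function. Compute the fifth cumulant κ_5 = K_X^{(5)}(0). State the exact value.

κ_5 = d^5K/dt^5 |_{t=0} = 1920

M_X(t) = (1 - 2*t)^(-5/2)
K_X(t) = log M_X(t) = -5*log(1 - 2*t)/2
dK/dt = -5/(2*t - 1)
d^2K/dt^2 = 10/(4*t^2 - 4*t + 1)
d^3K/dt^3 = -40/(8*t^3 - 12*t^2 + 6*t - 1)
d^4K/dt^4 = 240/(16*t^4 - 32*t^3 + 24*t^2 - 8*t + 1)
d^5K/dt^5 = -1920/(32*t^5 - 80*t^4 + 80*t^3 - 40*t^2 + 10*t - 1)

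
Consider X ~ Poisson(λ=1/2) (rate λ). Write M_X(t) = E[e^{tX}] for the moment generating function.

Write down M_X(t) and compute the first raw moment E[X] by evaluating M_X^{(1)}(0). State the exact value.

E[X] = D[M](0) = 1/2

M_X(t) = e^(e^(t)/2 - 1/2)
D[M](t) = e^(-1/2)*e^(t)*e^(e^(t)/2)/2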